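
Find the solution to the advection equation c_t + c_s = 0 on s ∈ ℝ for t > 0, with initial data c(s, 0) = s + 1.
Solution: By method of characteristics (waves move right with speed 1):
Along characteristics s - t = const, c is constant, so c(s,t) = f(s - t) with f = c(·, 0).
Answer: c(s, t) = s - t + 1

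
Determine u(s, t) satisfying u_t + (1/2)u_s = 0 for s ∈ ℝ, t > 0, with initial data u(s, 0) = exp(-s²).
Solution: By characteristics (ds/dt = 1/2), u(s,t) = f(s - (1/2)t) with f = u(·, 0).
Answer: u(s, t) = exp(-(s - t/2)²)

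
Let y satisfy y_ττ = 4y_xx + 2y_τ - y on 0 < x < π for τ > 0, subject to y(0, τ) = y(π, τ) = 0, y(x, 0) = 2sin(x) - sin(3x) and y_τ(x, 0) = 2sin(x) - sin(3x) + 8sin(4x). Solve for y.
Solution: Substitute y = exp(τ)u, i.e. u = exp(-τ)y.
By the product rule, y_τ = exp(τ)(u_τ + u), y_ττ = exp(τ)(u_ττ + 2u_τ + u), y_xx = exp(τ)u_xx.
Substituting into the PDE and dividing by exp(τ): u_ττ + 2u_τ + u = 4u_xx + 2(u_τ + u) - u.
The lower-order terms cancel, leaving the standard wave equation u_ττ = 4u_xx.
Initial data for u: u(x,0) = y(x,0) = 2sin(x) - sin(3x); u_τ(x,0) = y_τ(x,0) - y(x,0) = 8sin(4x). The boundary conditions carry over: u(0,τ) = u(π,τ) = 0.
Solve for u:
  Using separation of variables u = X(x)T(τ):
  Eigenfunctions: sin(nx), n = 1, 2, 3, ...
  General solution: u(x, τ) = Σ [A_n cos(2n τ) + B_n sin(2n τ)] sin(nx)
  From u(x,0) = 2sin(x) - sin(3x): A_1=2, A_3=-1. From u_τ(x,0) = 8sin(4x), using u_τ(x,0) = Σ ω_n B_n sin(nx) with ω_n = 2n: B_4 = 8/8 = 1.
Hence u(x,τ) = 2sin(x)cos(2τ) - sin(3x)cos(6τ) + sin(4x)sin(8τ).
Transform back: y(x,τ) = exp(τ)u(x,τ).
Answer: y(x, τ) = 2exp(τ)sin(x)cos(2τ) - exp(τ)sin(3x)cos(6τ) + exp(τ)sin(4x)sin(8τ)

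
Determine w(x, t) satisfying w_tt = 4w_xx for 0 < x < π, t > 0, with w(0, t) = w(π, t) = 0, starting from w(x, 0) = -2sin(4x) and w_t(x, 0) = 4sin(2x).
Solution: Separating variables: w = Σ [A_n cos(ω_n t) + B_n sin(ω_n t)] sin(nx), ω_n = 2n. From ICs (B_n = velocity coefficient / ω_n): A_4=-2, B_2=1.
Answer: w(x, t) = sin(4t)sin(2x) - 2sin(4x)cos(8t)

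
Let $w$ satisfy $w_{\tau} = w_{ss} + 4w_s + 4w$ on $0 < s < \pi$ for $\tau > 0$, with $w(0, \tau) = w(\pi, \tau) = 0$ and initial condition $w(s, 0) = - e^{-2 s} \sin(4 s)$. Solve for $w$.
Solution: Substitute $w = e^{-2s}u$.
Then $w_s = e^{-2s}(u_s - 2u)$, $w_{ss} = e^{-2s}(u_{ss} - 4u_s + 4u)$, $w_{\tau} = e^{-2s}u_{\tau}$; substituting and dividing by $e^{-2s}$, the lower-order terms cancel: $u_{\tau} = u_{ss}$ (standard heat equation).
Data for $u$: $u(s,0) = e^{2s}w(s,0) = - \sin(4 s)$. The boundary conditions carry over: $u(0,\tau) = u(\pi,\tau) = 0$.
Separating variables: $u = \sum c_n e^{-n^2\tau} \sin(ns)$. From $u(s,0) = - \sin(4 s)$: $c_4=-1$.
So $u(s,\tau) = - e^{-16 \tau} \sin(4 s)$, and $w(s,\tau) = e^{-2s}u(s,\tau)$.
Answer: $w(s, \tau) = - e^{-16 \tau} e^{-2 s} \sin(4 s)$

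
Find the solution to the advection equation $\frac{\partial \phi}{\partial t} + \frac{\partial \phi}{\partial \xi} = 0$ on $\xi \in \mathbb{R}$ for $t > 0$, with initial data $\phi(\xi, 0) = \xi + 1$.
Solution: By characteristics ($d\xi/dt = 1$), $\phi(\xi,t) = f(\xi - t)$ with $f = \phi( \cdot , 0)$.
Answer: $\phi(\xi, t) = \xi -  t + 1$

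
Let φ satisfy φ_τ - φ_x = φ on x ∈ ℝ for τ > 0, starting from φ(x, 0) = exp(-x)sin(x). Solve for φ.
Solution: Substitute φ = exp(-x)u.
Then φ_x = exp(-x)(u_x - u), φ_τ = exp(-x)u_τ; substituting and dividing by exp(-x), the lower-order terms cancel: u_τ - u_x = 0 (standard advection equation).
Data for u: u(x,0) = exp(x)φ(x,0) = sin(x).
By characteristics (dx/dτ = -1), u(x,τ) = f(x + τ) with f = u(·, 0).
So u(x,τ) = sin(x + τ), and φ(x,τ) = exp(-x)u(x,τ).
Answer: φ(x, τ) = exp(-x)sin(x + τ)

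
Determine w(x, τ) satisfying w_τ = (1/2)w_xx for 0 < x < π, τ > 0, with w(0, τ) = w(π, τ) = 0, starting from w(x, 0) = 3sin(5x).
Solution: Using separation of variables w = X(x)T(τ):
Eigenfunctions: sin(nx), n = 1, 2, 3, ...
General solution: w(x, τ) = Σ c_n sin(nx) exp(-n² τ/2)
Matching w(x,0) = 3sin(5x) term by term: c_5=3.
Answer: w(x, τ) = 3exp(-25τ/2)sin(5x)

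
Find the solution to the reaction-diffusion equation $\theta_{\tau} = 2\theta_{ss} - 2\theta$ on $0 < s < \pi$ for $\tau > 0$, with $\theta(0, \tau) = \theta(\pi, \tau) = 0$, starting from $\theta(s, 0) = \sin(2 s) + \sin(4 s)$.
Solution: Substitute $\theta = e^{-2\tau}u$, i.e. $u = e^{2\tau}\theta$.
By the product rule, $\theta_{\tau} = e^{-2\tau}(u_{\tau} - 2u)$, $\theta_{ss} = e^{-2\tau}u_{ss}$.
Substituting into the PDE and dividing by $e^{-2\tau}$: $u_{\tau} - 2u = 2u_{ss} - 2u$.
The lower-order terms cancel, leaving the standard heat equation $u_{\tau} = 2u_{ss}$.
Initial data for $u$: $u(s,0) = \theta(s,0) = \sin(2 s) + \sin(4 s)$. The boundary conditions carry over: $u(0,\tau) = u(\pi,\tau) = 0$.
Solve for $u$:
  Using separation of variables $u = X(s)G(\tau)$:
  Eigenfunctions: $\sin(ns)$, $n = 1, 2, 3, \ldots$
  General solution: $u(s, \tau) = \sum c_n \sin(ns) e^{-2n^2 \tau}$
  Matching $u(s,0) = \sin(2 s) + \sin(4 s)$ term by term: $c_2=1, c_4=1$.
Hence $u(s,\tau) = e^{-8 \tau} \sin(2 s) + e^{-32 \tau} \sin(4 s)$.
Transform back: $\theta(s,\tau) = e^{-2\tau}u(s,\tau)$.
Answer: $\theta(s, \tau) = e^{-10 \tau} \sin(2 s) + e^{-34 \tau} \sin(4 s)$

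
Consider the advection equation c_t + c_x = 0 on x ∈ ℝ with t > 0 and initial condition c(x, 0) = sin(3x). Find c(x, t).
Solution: By characteristics (dx/dt = 1), c(x,t) = f(x - t) with f = c(·, 0).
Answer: c(x, t) = -sin(3t - 3x)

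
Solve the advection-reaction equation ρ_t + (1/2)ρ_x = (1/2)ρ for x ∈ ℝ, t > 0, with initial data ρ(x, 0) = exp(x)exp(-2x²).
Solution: Substitute ρ = exp(x)u.
Then ρ_x = exp(x)(u_x + u), ρ_t = exp(x)u_t; substituting and dividing by exp(x), the lower-order terms cancel: u_t + (1/2)u_x = 0 (standard advection equation).
Data for u: u(x,0) = exp(-x)ρ(x,0) = exp(-2x²).
By characteristics (dx/dt = 1/2), u(x,t) = f(x - (1/2)t) with f = u(·, 0).
So u(x,t) = exp(-2(-t/2 + x)²), and ρ(x,t) = exp(x)u(x,t).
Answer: ρ(x, t) = exp(x)exp(-2(-t/2 + x)²)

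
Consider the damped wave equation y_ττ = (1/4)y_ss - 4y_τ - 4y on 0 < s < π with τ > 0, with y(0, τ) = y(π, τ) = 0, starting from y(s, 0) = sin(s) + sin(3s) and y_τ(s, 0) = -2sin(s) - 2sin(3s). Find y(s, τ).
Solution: Substitute y = exp(-2τ)u, i.e. u = exp(2τ)y.
By the product rule, y_τ = exp(-2τ)(u_τ - 2u), y_ττ = exp(-2τ)(u_ττ - 4u_τ + 4u), y_ss = exp(-2τ)u_ss.
Substituting into the PDE and dividing by exp(-2τ): u_ττ - 4u_τ + 4u = (1/4)u_ss - 4(u_τ - 2u) - 4u.
The lower-order terms cancel, leaving the standard wave equation u_ττ = (1/4)u_ss.
Initial data for u: u(s,0) = y(s,0) = sin(s) + sin(3s); u_τ(s,0) = y_τ(s,0) + 2y(s,0) = 0. The boundary conditions carry over: u(0,τ) = u(π,τ) = 0.
Solve for u:
  Using separation of variables u = X(s)T(τ):
  Eigenfunctions: sin(ns), n = 1, 2, 3, ...
  General solution: u(s, τ) = Σ [A_n cos(n τ/2) + B_n sin(n τ/2)] sin(ns)
  From u(s,0) = sin(s) + sin(3s): A_1=1, A_3=1. From u_τ(s,0) = 0: all B_n = 0.
Hence u(s,τ) = sin(s)cos(τ/2) + sin(3s)cos(3τ/2).
Transform back: y(s,τ) = exp(-2τ)u(s,τ).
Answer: y(s, τ) = exp(-2τ)sin(s)cos(τ/2) + exp(-2τ)sin(3s)cos(3τ/2)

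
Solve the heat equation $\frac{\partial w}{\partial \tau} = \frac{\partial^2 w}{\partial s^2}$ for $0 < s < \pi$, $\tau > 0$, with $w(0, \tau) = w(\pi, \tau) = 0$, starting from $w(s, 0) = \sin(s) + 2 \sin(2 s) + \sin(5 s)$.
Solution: Separating variables: $w = \sum c_n e^{-n^2\tau} \sin(ns)$. From $w(s,0) = \sin(s) + 2 \sin(2 s) + \sin(5 s)$: $c_1=1, c_2=2, c_5=1$.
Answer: $w(s, \tau) = e^{-\tau} \sin(s) + 2 e^{-4 \tau} \sin(2 s) + e^{-25 \tau} \sin(5 s)$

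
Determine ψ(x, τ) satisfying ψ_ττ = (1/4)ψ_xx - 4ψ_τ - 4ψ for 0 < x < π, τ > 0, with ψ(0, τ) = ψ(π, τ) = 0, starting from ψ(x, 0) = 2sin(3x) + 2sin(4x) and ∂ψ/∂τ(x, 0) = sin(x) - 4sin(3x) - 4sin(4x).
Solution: Substitute ψ = exp(-2τ)u, i.e. u = exp(2τ)ψ.
By the product rule, ψ_τ = exp(-2τ)(u_τ - 2u), ψ_ττ = exp(-2τ)(u_ττ - 4u_τ + 4u), ψ_xx = exp(-2τ)u_xx.
Substituting into the PDE and dividing by exp(-2τ): u_ττ - 4u_τ + 4u = (1/4)u_xx - 4(u_τ - 2u) - 4u.
The lower-order terms cancel, leaving the standard wave equation u_ττ = (1/4)u_xx.
Initial data for u: u(x,0) = ψ(x,0) = 2sin(3x) + 2sin(4x); u_τ(x,0) = ψ_τ(x,0) + 2ψ(x,0) = sin(x). The boundary conditions carry over: u(0,τ) = u(π,τ) = 0.
Solve for u:
  Using separation of variables u = X(x)T(τ):
  Eigenfunctions: sin(nx), n = 1, 2, 3, ...
  General solution: u(x, τ) = Σ [A_n cos(n τ/2) + B_n sin(n τ/2)] sin(nx)
  From u(x,0) = 2sin(3x) + 2sin(4x): A_3=2, A_4=2. From u_τ(x,0) = sin(x), using u_τ(x,0) = Σ ω_n B_n sin(nx) with ω_n = n/2: B_1 = 1/(1/2) = 2.
Hence u(x,τ) = 2sin(x)sin(τ/2) + 2sin(3x)cos(3τ/2) + 2sin(4x)cos(2τ).
Transform back: ψ(x,τ) = exp(-2τ)u(x,τ).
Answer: ψ(x, τ) = 2exp(-2τ)sin(x)sin(τ/2) + 2exp(-2τ)sin(3x)cos(3τ/2) + 2exp(-2τ)sin(4x)cos(2τ)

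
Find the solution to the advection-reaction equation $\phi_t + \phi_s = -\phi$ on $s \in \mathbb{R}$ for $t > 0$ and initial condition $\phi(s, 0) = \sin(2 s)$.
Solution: Substitute $\phi = e^{-t}u$.
Then $\phi_t = e^{-t}(u_t - u)$, $\phi_s = e^{-t}u_s$; substituting and dividing by $e^{-t}$, the lower-order terms cancel: $u_t + u_s = 0$ (standard advection equation).
Data for $u$: $u(s,0) = \phi(s,0) = \sin(2 s)$.
By characteristics ($ds/dt = 1$), $u(s,t) = f(s - t)$ with $f = u( \cdot , 0)$.
So $u(s,t) = \sin(2 s - 2 t)$, and $\phi(s,t) = e^{-t}u(s,t)$.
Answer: $\phi(s, t) = e^{-t} \sin(2 s - 2 t)$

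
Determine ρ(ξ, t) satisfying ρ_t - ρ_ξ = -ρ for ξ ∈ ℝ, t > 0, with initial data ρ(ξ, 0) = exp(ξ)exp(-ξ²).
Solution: Substitute ρ = exp(ξ)u, i.e. u = exp(-ξ)ρ.
By the product rule, ρ_ξ = exp(ξ)(u_ξ + u), ρ_t = exp(ξ)u_t.
Substituting into the PDE and dividing by exp(ξ): u_t - (u_ξ + u) = -u.
The lower-order terms cancel, leaving the standard advection equation u_t - u_ξ = 0.
Initial data for u: u(ξ,0) = exp(-ξ)ρ(ξ,0) = exp(-ξ²).
Solve for u:
  By method of characteristics (waves move left with speed 1):
  Along characteristics ξ + t = const, u is constant, so u(ξ,t) = f(ξ + t) with f = u(·, 0).
Hence u(ξ,t) = exp(-(t + ξ)²).
Transform back: ρ(ξ,t) = exp(ξ)u(ξ,t).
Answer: ρ(ξ, t) = exp(ξ)exp(-(t + ξ)²)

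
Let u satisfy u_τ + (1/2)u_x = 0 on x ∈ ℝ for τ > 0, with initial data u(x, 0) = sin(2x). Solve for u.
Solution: By characteristics (dx/dτ = 1/2), u(x,τ) = f(x - (1/2)τ) with f = u(·, 0).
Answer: u(x, τ) = sin(2x - τ)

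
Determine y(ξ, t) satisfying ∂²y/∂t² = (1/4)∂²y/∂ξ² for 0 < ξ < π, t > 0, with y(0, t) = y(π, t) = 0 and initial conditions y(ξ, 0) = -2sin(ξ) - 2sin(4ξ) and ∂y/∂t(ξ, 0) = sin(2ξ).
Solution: Separating variables: y = Σ [A_n cos(ω_n t) + B_n sin(ω_n t)] sin(nξ), ω_n = n/2. From ICs (B_n = velocity coefficient / ω_n): A_1=-2, A_4=-2, B_2=1.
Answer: y(ξ, t) = sin(t)sin(2ξ) - 2sin(ξ)cos(t/2) - 2sin(4ξ)cos(2t)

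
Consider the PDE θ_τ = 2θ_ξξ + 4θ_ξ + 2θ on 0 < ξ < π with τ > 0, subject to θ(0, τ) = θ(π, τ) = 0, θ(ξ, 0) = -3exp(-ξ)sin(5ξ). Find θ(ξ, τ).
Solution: Substitute θ = exp(-ξ)u, i.e. u = exp(ξ)θ.
By the product rule, θ_ξ = exp(-ξ)(u_ξ - u), θ_ξξ = exp(-ξ)(u_ξξ - 2u_ξ + u), θ_τ = exp(-ξ)u_τ.
Substituting into the PDE and dividing by exp(-ξ): u_τ = 2(u_ξξ - 2u_ξ + u) + 4(u_ξ - u) + 2u.
The lower-order terms cancel, leaving the standard heat equation u_τ = 2u_ξξ.
Initial data for u: u(ξ,0) = exp(ξ)θ(ξ,0) = -3sin(5ξ). The boundary conditions carry over: u(0,τ) = u(π,τ) = 0.
Solve for u:
  Using separation of variables u = X(ξ)G(τ):
  Eigenfunctions: sin(nξ), n = 1, 2, 3, ...
  General solution: u(ξ, τ) = Σ c_n sin(nξ) exp(-2n² τ)
  Matching u(ξ,0) = -3sin(5ξ) term by term: c_5=-3.
Hence u(ξ,τ) = -3exp(-50τ)sin(5ξ).
Transform back: θ(ξ,τ) = exp(-ξ)u(ξ,τ).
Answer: θ(ξ, τ) = -3exp(-ξ)exp(-50τ)sin(5ξ)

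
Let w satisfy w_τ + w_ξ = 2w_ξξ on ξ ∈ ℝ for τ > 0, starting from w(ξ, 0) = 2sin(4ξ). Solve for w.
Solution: Moving frame: η = ξ - τ, σ = τ, w = u(η,σ), so w_τ = u_σ - u_η and w_ξξ = u_ηη.
Hence w_τ + w_ξ = u_σ and the PDE becomes the heat equation u_σ = 2u_ηη on η ∈ ℝ.
Initial data: u(η,0) = w(η,0) = 2sin(4η). Each mode sin(nη) decays as exp(-2n²σ) on ℝ, so u(η,σ) = Σ c_n exp(-2n²σ) sin(nη) with c_4=2: u(η,σ) = 2exp(-32σ)sin(4η).
Substituting back: w(ξ,τ) = u(ξ - τ, τ).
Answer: w(ξ, τ) = 2exp(-32τ)sin(4ξ - 4τ)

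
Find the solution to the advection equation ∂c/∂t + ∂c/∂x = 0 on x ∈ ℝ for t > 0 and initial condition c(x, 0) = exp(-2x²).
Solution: By characteristics (dx/dt = 1), c(x,t) = f(x - t) with f = c(·, 0).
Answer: c(x, t) = exp(-2(-t + x)²)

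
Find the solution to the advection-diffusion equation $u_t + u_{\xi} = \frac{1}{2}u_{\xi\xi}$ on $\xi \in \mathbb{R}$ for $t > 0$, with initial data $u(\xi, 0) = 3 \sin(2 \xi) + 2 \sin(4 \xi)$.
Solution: Moving frame: $\eta = \xi - t$, $\sigma = t$, $u = w(\eta,\sigma)$, so $u_t = w_{\sigma} - w_{\eta}$ and $u_{\xi\xi} = w_{\eta\eta}$.
Hence $u_t + u_{\xi} = w_{\sigma}$ and the PDE becomes the heat equation $w_{\sigma} = \frac{1}{2}w_{\eta\eta}$ on $\eta \in \mathbb{R}$.
Initial data: $w(\eta,0) = u(\eta,0) = 3 \sin(2 \eta) + 2 \sin(4 \eta)$. Each mode $\sin(n\eta)$ decays as $e^{-n^2\sigma/2}$ on $\mathbb{R}$, so $w(\eta,\sigma) = \sum c_n e^{-n^2\sigma/2} \sin(n\eta)$ with $c_2=3, c_4=2$: $w(\eta,\sigma) = 3 e^{-2 \sigma} \sin(2 \eta) + 2 e^{-8 \sigma} \sin(4 \eta)$.
Substituting back: $u(\xi,t) = w(\xi - t, t)$.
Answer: $u(\xi, t) = 3 e^{-2 t} \sin(2 \xi - 2 t) + 2 e^{-8 t} \sin(4 \xi - 4 t)$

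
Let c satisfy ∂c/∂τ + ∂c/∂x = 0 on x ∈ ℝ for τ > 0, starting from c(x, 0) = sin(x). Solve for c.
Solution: By characteristics (dx/dτ = 1), c(x,τ) = f(x - τ) with f = c(·, 0).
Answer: c(x, τ) = sin(x - τ)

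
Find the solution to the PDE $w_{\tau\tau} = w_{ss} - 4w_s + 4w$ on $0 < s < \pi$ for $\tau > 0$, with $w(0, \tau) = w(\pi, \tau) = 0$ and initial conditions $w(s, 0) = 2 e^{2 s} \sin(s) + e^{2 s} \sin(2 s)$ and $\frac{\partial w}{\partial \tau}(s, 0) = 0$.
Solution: Substitute $w = e^{2s}u$.
Then $w_s = e^{2s}(u_s + 2u)$, $w_{ss} = e^{2s}(u_{ss} + 4u_s + 4u)$, $w_{\tau\tau} = e^{2s}u_{\tau\tau}$; substituting and dividing by $e^{2s}$, the lower-order terms cancel: $u_{\tau\tau} = u_{ss}$ (standard wave equation).
Data for $u$: $u(s,0) = e^{-2s}w(s,0) = 2 \sin(s) + \sin(2 s)$; $u_{\tau}(s,0) = e^{-2s}w_{\tau}(s,0) = 0$. The boundary conditions carry over: $u(0,\tau) = u(\pi,\tau) = 0$.
Separating variables: $u = \sum [A_n \cos(\omega_n \tau) + B_n \sin(\omega_n \tau)] \sin(ns)$, $\omega_n = n$. From ICs: $A_1=2, A_2=1$.
So $u(s,\tau) = 2 \sin(s) \cos(\tau) + \sin(2 s) \cos(2 \tau)$, and $w(s,\tau) = e^{2s}u(s,\tau)$.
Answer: $w(s, \tau) = 2 e^{2 s} \sin(s) \cos(\tau) + e^{2 s} \sin(2 s) \cos(2 \tau)$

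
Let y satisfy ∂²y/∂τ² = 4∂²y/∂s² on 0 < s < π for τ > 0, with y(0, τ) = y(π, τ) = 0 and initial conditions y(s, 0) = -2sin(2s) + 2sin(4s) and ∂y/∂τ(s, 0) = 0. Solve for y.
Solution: Using separation of variables y = X(s)T(τ):
Eigenfunctions: sin(ns), n = 1, 2, 3, ...
General solution: y(s, τ) = Σ [A_n cos(2n τ) + B_n sin(2n τ)] sin(ns)
From y(s,0) = -2sin(2s) + 2sin(4s): A_2=-2, A_4=2. From y_τ(s,0) = 0: all B_n = 0.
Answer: y(s, τ) = -2sin(2s)cos(4τ) + 2sin(4s)cos(8τ)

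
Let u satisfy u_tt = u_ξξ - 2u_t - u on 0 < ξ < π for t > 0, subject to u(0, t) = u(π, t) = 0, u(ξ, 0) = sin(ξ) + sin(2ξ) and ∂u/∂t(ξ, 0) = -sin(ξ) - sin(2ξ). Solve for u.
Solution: Substitute u = exp(-t)w, i.e. w = exp(t)u.
By the product rule, u_t = exp(-t)(w_t - w), u_tt = exp(-t)(w_tt - 2w_t + w), u_ξξ = exp(-t)w_ξξ.
Substituting into the PDE and dividing by exp(-t): w_tt - 2w_t + w = w_ξξ - 2(w_t - w) - w.
The lower-order terms cancel, leaving the standard wave equation w_tt = w_ξξ.
Initial data for w: w(ξ,0) = u(ξ,0) = sin(ξ) + sin(2ξ); w_t(ξ,0) = u_t(ξ,0) + u(ξ,0) = 0. The boundary conditions carry over: w(0,t) = w(π,t) = 0.
Solve for w:
  Using separation of variables w = X(ξ)T(t):
  Eigenfunctions: sin(nξ), n = 1, 2, 3, ...
  General solution: w(ξ, t) = Σ [A_n cos(n t) + B_n sin(n t)] sin(nξ)
  From w(ξ,0) = sin(ξ) + sin(2ξ): A_1=1, A_2=1. From w_t(ξ,0) = 0: all B_n = 0.
Hence w(ξ,t) = sin(ξ)cos(t) + sin(2ξ)cos(2t).
Transform back: u(ξ,t) = exp(-t)w(ξ,t).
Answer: u(ξ, t) = exp(-t)sin(ξ)cos(t) + exp(-t)sin(2ξ)cos(2t)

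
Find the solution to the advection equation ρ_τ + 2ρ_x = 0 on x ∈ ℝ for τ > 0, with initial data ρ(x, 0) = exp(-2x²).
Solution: By characteristics (dx/dτ = 2), ρ(x,τ) = f(x - 2τ) with f = ρ(·, 0).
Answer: ρ(x, τ) = exp(-2(x - 2τ)²)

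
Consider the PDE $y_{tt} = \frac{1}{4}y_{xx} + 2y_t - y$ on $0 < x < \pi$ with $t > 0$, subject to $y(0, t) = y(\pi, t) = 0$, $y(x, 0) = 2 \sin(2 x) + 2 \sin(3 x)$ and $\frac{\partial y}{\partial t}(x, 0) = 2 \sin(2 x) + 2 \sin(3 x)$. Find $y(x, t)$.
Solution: Substitute $y = e^{t}u$.
Then $y_t = e^{t}(u_t + u)$, $y_{tt} = e^{t}(u_{tt} + 2u_t + u)$, $y_{xx} = e^{t}u_{xx}$; substituting and dividing by $e^{t}$, the lower-order terms cancel: $u_{tt} = \frac{1}{4}u_{xx}$ (standard wave equation).
Data for $u$: $u(x,0) = y(x,0) = 2 \sin(2 x) + 2 \sin(3 x)$; $u_t(x,0) = y_t(x,0) - y(x,0) = 0$. The boundary conditions carry over: $u(0,t) = u(\pi,t) = 0$.
Separating variables: $u = \sum [A_n \cos(\omega_n t) + B_n \sin(\omega_n t)] \sin(nx)$, $\omega_n = n/2$. From ICs: $A_2=2, A_3=2$.
So $u(x,t) = 2 \sin(2 x) \cos(t) + 2 \sin(3 x) \cos(3 t/2)$, and $y(x,t) = e^{t}u(x,t)$.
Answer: $y(x, t) = 2 e^{t} \sin(2 x) \cos(t) + 2 e^{t} \sin(3 x) \cos(3 t/2)$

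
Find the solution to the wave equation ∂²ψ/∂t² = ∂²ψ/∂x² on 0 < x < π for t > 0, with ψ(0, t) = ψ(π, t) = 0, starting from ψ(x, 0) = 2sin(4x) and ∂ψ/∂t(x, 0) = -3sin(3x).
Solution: Separating variables: ψ = Σ [A_n cos(ω_n t) + B_n sin(ω_n t)] sin(nx), ω_n = n. From ICs (B_n = velocity coefficient / ω_n): A_4=2, B_3=-1.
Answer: ψ(x, t) = -sin(3t)sin(3x) + 2sin(4x)cos(4t)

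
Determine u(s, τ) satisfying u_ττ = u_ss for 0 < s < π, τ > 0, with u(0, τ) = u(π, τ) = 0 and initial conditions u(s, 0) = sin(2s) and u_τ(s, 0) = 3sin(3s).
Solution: Using separation of variables u = X(s)T(τ):
Eigenfunctions: sin(ns), n = 1, 2, 3, ...
General solution: u(s, τ) = Σ [A_n cos(n τ) + B_n sin(n τ)] sin(ns)
From u(s,0) = sin(2s): A_2=1. From u_τ(s,0) = 3sin(3s), using u_τ(s,0) = Σ ω_n B_n sin(ns) with ω_n = n: B_3 = 3/3 = 1.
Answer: u(s, τ) = sin(2s)cos(2τ) + sin(3s)sin(3τ)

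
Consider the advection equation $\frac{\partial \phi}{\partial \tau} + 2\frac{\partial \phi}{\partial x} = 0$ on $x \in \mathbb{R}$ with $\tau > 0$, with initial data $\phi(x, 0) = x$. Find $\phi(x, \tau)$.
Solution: By method of characteristics (waves move right with speed 2):
Along characteristics $x - 2\tau =$ const, $\phi$ is constant, so $\phi(x,\tau) = f(x - 2\tau)$ with $f = \phi( \cdot , 0)$.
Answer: $\phi(x, \tau) = -2 \tau + x$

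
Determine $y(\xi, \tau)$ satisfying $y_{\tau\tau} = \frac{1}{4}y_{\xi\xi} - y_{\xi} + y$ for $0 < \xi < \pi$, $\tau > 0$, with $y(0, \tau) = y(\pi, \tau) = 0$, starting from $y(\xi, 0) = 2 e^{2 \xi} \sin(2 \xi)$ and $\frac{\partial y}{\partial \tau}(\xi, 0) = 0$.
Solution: Substitute $y = e^{2\xi}u$.
Then $y_{\xi} = e^{2\xi}(u_{\xi} + 2u)$, $y_{\xi\xi} = e^{2\xi}(u_{\xi\xi} + 4u_{\xi} + 4u)$, $y_{\tau\tau} = e^{2\xi}u_{\tau\tau}$; substituting and dividing by $e^{2\xi}$, the lower-order terms cancel: $u_{\tau\tau} = \frac{1}{4}u_{\xi\xi}$ (standard wave equation).
Data for $u$: $u(\xi,0) = e^{-2\xi}y(\xi,0) = 2 \sin(2 \xi)$; $u_{\tau}(\xi,0) = e^{-2\xi}y_{\tau}(\xi,0) = 0$. The boundary conditions carry over: $u(0,\tau) = u(\pi,\tau) = 0$.
Separating variables: $u = \sum [A_n \cos(\omega_n \tau) + B_n \sin(\omega_n \tau)] \sin(n\xi)$, $\omega_n = n/2$. From ICs: $A_2=2$.
So $u(\xi,\tau) = 2 \sin(2 \xi) \cos(\tau)$, and $y(\xi,\tau) = e^{2\xi}u(\xi,\tau)$.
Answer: $y(\xi, \tau) = 2 e^{2 \xi} \sin(2 \xi) \cos(\tau)$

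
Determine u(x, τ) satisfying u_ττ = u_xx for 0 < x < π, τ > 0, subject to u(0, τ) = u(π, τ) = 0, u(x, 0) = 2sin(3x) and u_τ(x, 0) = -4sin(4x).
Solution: Separating variables: u = Σ [A_n cos(ω_n τ) + B_n sin(ω_n τ)] sin(nx), ω_n = n. From ICs (B_n = velocity coefficient / ω_n): A_3=2, B_4=-1.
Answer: u(x, τ) = 2sin(3x)cos(3τ) - sin(4x)sin(4τ)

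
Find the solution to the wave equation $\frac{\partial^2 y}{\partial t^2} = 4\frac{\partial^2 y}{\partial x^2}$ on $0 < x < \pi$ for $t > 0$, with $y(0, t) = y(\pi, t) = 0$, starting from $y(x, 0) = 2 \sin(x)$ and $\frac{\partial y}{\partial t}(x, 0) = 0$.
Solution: Using separation of variables $y = X(x)T(t)$:
Eigenfunctions: $\sin(nx)$, $n = 1, 2, 3, \ldots$
General solution: $y(x, t) = \sum [A_n \cos(2n t) + B_n \sin(2n t)] \sin(nx)$
From $y(x,0) = 2 \sin(x)$: $A_1=2$. From $y_t(x,0) = 0$: all $B_n = 0$.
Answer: $y(x, t) = 2 \sin(x) \cos(2 t)$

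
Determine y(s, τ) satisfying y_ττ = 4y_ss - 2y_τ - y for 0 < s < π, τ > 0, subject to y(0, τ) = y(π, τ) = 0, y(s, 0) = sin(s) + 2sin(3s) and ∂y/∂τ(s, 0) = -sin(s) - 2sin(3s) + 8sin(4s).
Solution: Substitute y = exp(-τ)u, i.e. u = exp(τ)y.
By the product rule, y_τ = exp(-τ)(u_τ - u), y_ττ = exp(-τ)(u_ττ - 2u_τ + u), y_ss = exp(-τ)u_ss.
Substituting into the PDE and dividing by exp(-τ): u_ττ - 2u_τ + u = 4u_ss - 2(u_τ - u) - u.
The lower-order terms cancel, leaving the standard wave equation u_ττ = 4u_ss.
Initial data for u: u(s,0) = y(s,0) = sin(s) + 2sin(3s); u_τ(s,0) = y_τ(s,0) + y(s,0) = 8sin(4s). The boundary conditions carry over: u(0,τ) = u(π,τ) = 0.
Solve for u:
  Using separation of variables u = X(s)T(τ):
  Eigenfunctions: sin(ns), n = 1, 2, 3, ...
  General solution: u(s, τ) = Σ [A_n cos(2n τ) + B_n sin(2n τ)] sin(ns)
  From u(s,0) = sin(s) + 2sin(3s): A_1=1, A_3=2. From u_τ(s,0) = 8sin(4s), using u_τ(s,0) = Σ ω_n B_n sin(ns) with ω_n = 2n: B_4 = 8/8 = 1.
Hence u(s,τ) = sin(s)cos(2τ) + 2sin(3s)cos(6τ) + sin(4s)sin(8τ).
Transform back: y(s,τ) = exp(-τ)u(s,τ).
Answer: y(s, τ) = exp(-τ)sin(s)cos(2τ) + 2exp(-τ)sin(3s)cos(6τ) + exp(-τ)sin(4s)sin(8τ)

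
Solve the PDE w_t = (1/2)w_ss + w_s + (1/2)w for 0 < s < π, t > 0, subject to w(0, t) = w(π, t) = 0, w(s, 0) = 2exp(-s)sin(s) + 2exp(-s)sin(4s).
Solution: Substitute w = exp(-s)u, i.e. u = exp(s)w.
By the product rule, w_s = exp(-s)(u_s - u), w_ss = exp(-s)(u_ss - 2u_s + u), w_t = exp(-s)u_t.
Substituting into the PDE and dividing by exp(-s): u_t = (1/2)(u_ss - 2u_s + u) + (u_s - u) + (1/2)u.
The lower-order terms cancel, leaving the standard heat equation u_t = (1/2)u_ss.
Initial data for u: u(s,0) = exp(s)w(s,0) = 2sin(s) + 2sin(4s). The boundary conditions carry over: u(0,t) = u(π,t) = 0.
Solve for u:
  Using separation of variables u = X(s)T(t):
  Eigenfunctions: sin(ns), n = 1, 2, 3, ...
  General solution: u(s, t) = Σ c_n sin(ns) exp(-n² t/2)
  Matching u(s,0) = 2sin(s) + 2sin(4s) term by term: c_1=2, c_4=2.
Hence u(s,t) = 2exp(-8t)sin(4s) + 2exp(-t/2)sin(s).
Transform back: w(s,t) = exp(-s)u(s,t).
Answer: w(s, t) = 2exp(-s)exp(-8t)sin(4s) + 2exp(-s)exp(-t/2)sin(s)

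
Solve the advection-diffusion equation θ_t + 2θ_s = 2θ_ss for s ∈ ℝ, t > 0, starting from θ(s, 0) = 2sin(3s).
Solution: Change to a moving frame: let η = s - 2t, σ = t and write θ(s,t) = u(η,σ).
By the chain rule θ_t = u_σ - 2u_η, θ_s = u_η, θ_ss = u_ηη.
Then θ_t + 2θ_s = u_σ: the advection term cancels and the PDE becomes the heat equation u_σ = 2u_ηη on η ∈ ℝ.
Initial data: u(η,0) = θ(η,0) = 2sin(3η).
On η ∈ ℝ each mode satisfies (sin(nη))″ = -n² sin(nη), so exp(-2n²σ) sin(nη) solves the heat equation; by superposition u(η,σ) = Σ c_n exp(-2n²σ) sin(nη).
Reading off the coefficients: c_3=2, so u(η,σ) = 2exp(-18σ)sin(3η).
Substituting back η = s - 2t, σ = t: θ(s,t) = u(s - 2t, t).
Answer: θ(s, t) = 2exp(-18t)sin(3s - 6t)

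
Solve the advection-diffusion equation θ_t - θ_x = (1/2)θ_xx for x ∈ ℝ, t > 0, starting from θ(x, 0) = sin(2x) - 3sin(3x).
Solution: Moving frame: η = x + t, σ = t, θ = u(η,σ), so θ_t = u_σ + u_η and θ_xx = u_ηη.
Hence θ_t - θ_x = u_σ and the PDE becomes the heat equation u_σ = (1/2)u_ηη on η ∈ ℝ.
Initial data: u(η,0) = θ(η,0) = sin(2η) - 3sin(3η). Each mode sin(nη) decays as exp(-n²σ/2) on ℝ, so u(η,σ) = Σ c_n exp(-n²σ/2) sin(nη) with c_2=1, c_3=-3: u(η,σ) = exp(-2σ)sin(2η) - 3exp(-9σ/2)sin(3η).
Substituting back: θ(x,t) = u(x + t, t).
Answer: θ(x, t) = exp(-2t)sin(2t + 2x) - 3exp(-9t/2)sin(3t + 3x)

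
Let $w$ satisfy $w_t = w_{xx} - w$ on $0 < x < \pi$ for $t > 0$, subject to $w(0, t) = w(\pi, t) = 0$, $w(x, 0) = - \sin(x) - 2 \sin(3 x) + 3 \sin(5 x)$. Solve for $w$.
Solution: Substitute $w = e^{-t}u$, i.e. $u = e^{t}w$.
By the product rule, $w_t = e^{-t}(u_t - u)$, $w_{xx} = e^{-t}u_{xx}$.
Substituting into the PDE and dividing by $e^{-t}$: $u_t - u = u_{xx} - u$.
The lower-order terms cancel, leaving the standard heat equation $u_t = u_{xx}$.
Initial data for $u$: $u(x,0) = w(x,0) = - \sin(x) - 2 \sin(3 x) + 3 \sin(5 x)$. The boundary conditions carry over: $u(0,t) = u(\pi,t) = 0$.
Solve for $u$:
  Using separation of variables $u = X(x)T(t)$:
  Eigenfunctions: $\sin(nx)$, $n = 1, 2, 3, \ldots$
  General solution: $u(x, t) = \sum c_n \sin(nx) e^{-n^2 t}$
  Matching $u(x,0) = - \sin(x) - 2 \sin(3 x) + 3 \sin(5 x)$ term by term: $c_1=-1, c_3=-2, c_5=3$.
Hence $u(x,t) = - e^{-t} \sin(x) - 2 e^{-9 t} \sin(3 x) + 3 e^{-25 t} \sin(5 x)$.
Transform back: $w(x,t) = e^{-t}u(x,t)$.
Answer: $w(x, t) = - e^{-2 t} \sin(x) - 2 e^{-10 t} \sin(3 x) + 3 e^{-26 t} \sin(5 x)$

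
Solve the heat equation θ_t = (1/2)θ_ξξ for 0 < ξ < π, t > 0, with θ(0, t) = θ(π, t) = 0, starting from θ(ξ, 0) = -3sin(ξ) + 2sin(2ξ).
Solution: Separating variables: θ = Σ c_n exp(-n²t/2) sin(nξ). From θ(ξ,0) = -3sin(ξ) + 2sin(2ξ): c_1=-3, c_2=2.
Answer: θ(ξ, t) = 2exp(-2t)sin(2ξ) - 3exp(-t/2)sin(ξ)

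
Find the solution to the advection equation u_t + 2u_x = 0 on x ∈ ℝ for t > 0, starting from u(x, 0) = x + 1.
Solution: By method of characteristics (waves move right with speed 2):
Along characteristics x - 2t = const, u is constant, so u(x,t) = f(x - 2t) with f = u(·, 0).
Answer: u(x, t) = -2t + x + 1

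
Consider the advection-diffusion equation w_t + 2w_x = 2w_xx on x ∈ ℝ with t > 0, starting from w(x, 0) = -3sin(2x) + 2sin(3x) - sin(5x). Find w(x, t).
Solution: Change to a moving frame: let η = x - 2t, σ = t and write w(x,t) = u(η,σ).
By the chain rule w_t = u_σ - 2u_η, w_x = u_η, w_xx = u_ηη.
Then w_t + 2w_x = u_σ: the advection term cancels and the PDE becomes the heat equation u_σ = 2u_ηη on η ∈ ℝ.
Initial data: u(η,0) = w(η,0) = -3sin(2η) + 2sin(3η) - sin(5η).
On η ∈ ℝ each mode satisfies (sin(nη))″ = -n² sin(nη), so exp(-2n²σ) sin(nη) solves the heat equation; by superposition u(η,σ) = Σ c_n exp(-2n²σ) sin(nη).
Reading off the coefficients: c_2=-3, c_3=2, c_5=-1, so u(η,σ) = -3exp(-8σ)sin(2η) + 2exp(-18σ)sin(3η) - exp(-50σ)sin(5η).
Substituting back η = x - 2t, σ = t: w(x,t) = u(x - 2t, t).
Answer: w(x, t) = 3exp(-8t)sin(4t - 2x) - 2exp(-18t)sin(6t - 3x) + exp(-50t)sin(10t - 5x)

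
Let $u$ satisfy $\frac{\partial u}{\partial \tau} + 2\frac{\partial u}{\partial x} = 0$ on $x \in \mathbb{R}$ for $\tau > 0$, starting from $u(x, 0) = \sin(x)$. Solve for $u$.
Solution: By method of characteristics (waves move right with speed 2):
Along characteristics $x - 2\tau =$ const, $u$ is constant, so $u(x,\tau) = f(x - 2\tau)$ with $f = u( \cdot , 0)$.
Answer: $u(x, \tau) = - \sin(2 \tau - x)$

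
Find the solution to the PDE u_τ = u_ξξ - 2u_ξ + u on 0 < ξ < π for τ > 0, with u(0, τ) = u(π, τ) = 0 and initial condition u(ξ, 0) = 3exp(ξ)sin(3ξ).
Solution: Substitute u = exp(ξ)w, i.e. w = exp(-ξ)u.
By the product rule, u_ξ = exp(ξ)(w_ξ + w), u_ξξ = exp(ξ)(w_ξξ + 2w_ξ + w), u_τ = exp(ξ)w_τ.
Substituting into the PDE and dividing by exp(ξ): w_τ = (w_ξξ + 2w_ξ + w) - 2(w_ξ + w) + w.
The lower-order terms cancel, leaving the standard heat equation w_τ = w_ξξ.
Initial data for w: w(ξ,0) = exp(-ξ)u(ξ,0) = 3sin(3ξ). The boundary conditions carry over: w(0,τ) = w(π,τ) = 0.
Solve for w:
  Using separation of variables w = X(ξ)T(τ):
  Eigenfunctions: sin(nξ), n = 1, 2, 3, ...
  General solution: w(ξ, τ) = Σ c_n sin(nξ) exp(-n² τ)
  Matching w(ξ,0) = 3sin(3ξ) term by term: c_3=3.
Hence w(ξ,τ) = 3exp(-9τ)sin(3ξ).
Transform back: u(ξ,τ) = exp(ξ)w(ξ,τ).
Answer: u(ξ, τ) = 3exp(ξ)exp(-9τ)sin(3ξ)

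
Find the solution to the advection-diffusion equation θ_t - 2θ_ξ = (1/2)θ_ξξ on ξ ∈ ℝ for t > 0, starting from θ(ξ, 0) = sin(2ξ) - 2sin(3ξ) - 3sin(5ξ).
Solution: Change to a moving frame: let η = ξ + 2t, σ = t and write θ(ξ,t) = u(η,σ).
By the chain rule θ_t = u_σ + 2u_η, θ_ξ = u_η, θ_ξξ = u_ηη.
Then θ_t - 2θ_ξ = u_σ: the advection term cancels and the PDE becomes the heat equation u_σ = (1/2)u_ηη on η ∈ ℝ.
Initial data: u(η,0) = θ(η,0) = sin(2η) - 2sin(3η) - 3sin(5η).
On η ∈ ℝ each mode satisfies (sin(nη))″ = -n² sin(nη), so exp(-n²σ/2) sin(nη) solves the heat equation; by superposition u(η,σ) = Σ c_n exp(-n²σ/2) sin(nη).
Reading off the coefficients: c_2=1, c_3=-2, c_5=-3, so u(η,σ) = exp(-2σ)sin(2η) - 2exp(-9σ/2)sin(3η) - 3exp(-25σ/2)sin(5η).
Substituting back η = ξ + 2t, σ = t: θ(ξ,t) = u(ξ + 2t, t).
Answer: θ(ξ, t) = exp(-2t)sin(4t + 2ξ) - 2exp(-9t/2)sin(6t + 3ξ) - 3exp(-25t/2)sin(10t + 5ξ)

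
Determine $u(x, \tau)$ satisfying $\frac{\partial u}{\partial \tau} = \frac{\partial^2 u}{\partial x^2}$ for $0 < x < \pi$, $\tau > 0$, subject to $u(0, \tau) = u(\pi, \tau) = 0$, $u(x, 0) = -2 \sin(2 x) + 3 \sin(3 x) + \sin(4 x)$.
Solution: Separating variables: $u = \sum c_n e^{-n^2\tau} \sin(nx)$. From $u(x,0) = -2 \sin(2 x) + 3 \sin(3 x) + \sin(4 x)$: $c_2=-2, c_3=3, c_4=1$.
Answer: $u(x, \tau) = -2 e^{-4 \tau} \sin(2 x) + 3 e^{-9 \tau} \sin(3 x) + e^{-16 \tau} \sin(4 x)$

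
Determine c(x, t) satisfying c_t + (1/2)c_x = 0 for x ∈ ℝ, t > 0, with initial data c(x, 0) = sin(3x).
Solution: By method of characteristics (waves move right with speed 1/2):
Along characteristics x - (1/2)t = const, c is constant, so c(x,t) = f(x - (1/2)t) with f = c(·, 0).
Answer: c(x, t) = -sin(3t/2 - 3x)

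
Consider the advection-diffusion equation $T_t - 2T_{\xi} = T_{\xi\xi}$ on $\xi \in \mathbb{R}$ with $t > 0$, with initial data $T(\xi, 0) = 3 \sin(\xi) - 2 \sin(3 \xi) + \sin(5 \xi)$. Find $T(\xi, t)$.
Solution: Change to a moving frame: let $\eta = \xi + 2t$, $\sigma = t$ and write $T(\xi,t) = u(\eta,\sigma)$.
By the chain rule $T_t = u_{\sigma} + 2u_{\eta}$, $T_{\xi} = u_{\eta}$, $T_{\xi\xi} = u_{\eta\eta}$.
Then $T_t - 2T_{\xi} = u_{\sigma}$: the advection term cancels and the PDE becomes the heat equation $u_{\sigma} = u_{\eta\eta}$ on $\eta \in \mathbb{R}$.
Initial data: $u(\eta,0) = T(\eta,0) = 3 \sin(\eta) - 2 \sin(3 \eta) + \sin(5 \eta)$.
On $\eta \in \mathbb{R}$ each mode satisfies $(\sin(n\eta))'' = -n^2 \sin(n\eta)$, so $e^{-n^2\sigma} \sin(n\eta)$ solves the heat equation; by superposition $u(\eta,\sigma) = \sum c_n e^{-n^2\sigma} \sin(n\eta)$.
Reading off the coefficients: $c_1=3, c_3=-2, c_5=1$, so $u(\eta,\sigma) = 3 e^{-\sigma} \sin(\eta) - 2 e^{-9 \sigma} \sin(3 \eta) + e^{-25 \sigma} \sin(5 \eta)$.
Substituting back $\eta = \xi + 2t$, $\sigma = t$: $T(\xi,t) = u(\xi + 2t, t)$.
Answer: $T(\xi, t) = 3 e^{-t} \sin(\xi + 2 t) - 2 e^{-9 t} \sin(3 \xi + 6 t) + e^{-25 t} \sin(5 \xi + 10 t)$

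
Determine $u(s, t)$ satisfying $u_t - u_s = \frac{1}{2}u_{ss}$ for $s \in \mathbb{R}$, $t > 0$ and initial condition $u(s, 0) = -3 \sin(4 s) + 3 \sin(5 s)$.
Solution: Moving frame: $\eta = s + t$, $\sigma = t$, $u = w(\eta,\sigma)$, so $u_t = w_{\sigma} + w_{\eta}$ and $u_{ss} = w_{\eta\eta}$.
Hence $u_t - u_s = w_{\sigma}$ and the PDE becomes the heat equation $w_{\sigma} = \frac{1}{2}w_{\eta\eta}$ on $\eta \in \mathbb{R}$.
Initial data: $w(\eta,0) = u(\eta,0) = -3 \sin(4 \eta) + 3 \sin(5 \eta)$. Each mode $\sin(n\eta)$ decays as $e^{-n^2\sigma/2}$ on $\mathbb{R}$, so $w(\eta,\sigma) = \sum c_n e^{-n^2\sigma/2} \sin(n\eta)$ with $c_4=-3, c_5=3$: $w(\eta,\sigma) = -3 e^{-8 \sigma} \sin(4 \eta) + 3 e^{-25 \sigma/2} \sin(5 \eta)$.
Substituting back: $u(s,t) = w(s + t, t)$.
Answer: $u(s, t) = -3 e^{-8 t} \sin(4 s + 4 t) + 3 e^{-25 t/2} \sin(5 s + 5 t)$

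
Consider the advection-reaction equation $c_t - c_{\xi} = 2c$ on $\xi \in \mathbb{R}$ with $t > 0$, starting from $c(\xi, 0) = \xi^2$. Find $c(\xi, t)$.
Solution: Substitute $c = e^{2t}u$.
Then $c_t = e^{2t}(u_t + 2u)$, $c_{\xi} = e^{2t}u_{\xi}$; substituting and dividing by $e^{2t}$, the lower-order terms cancel: $u_t - u_{\xi} = 0$ (standard advection equation).
Data for $u$: $u(\xi,0) = c(\xi,0) = \xi^2$.
By characteristics ($d\xi/dt = -1$), $u(\xi,t) = f(\xi + t)$ with $f = u( \cdot , 0)$.
So $u(\xi,t) = t^2 + 2 t \xi + \xi^2$, and $c(\xi,t) = e^{2t}u(\xi,t)$.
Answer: $c(\xi, t) = \xi^2 e^{2 t} + 2 \xi t e^{2 t} + t^2 e^{2 t}$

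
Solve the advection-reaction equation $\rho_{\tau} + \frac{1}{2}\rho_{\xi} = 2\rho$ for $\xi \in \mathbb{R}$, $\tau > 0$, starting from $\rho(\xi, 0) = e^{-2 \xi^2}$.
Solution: Substitute $\rho = e^{2\tau}u$, i.e. $u = e^{-2\tau}\rho$.
By the product rule, $\rho_{\tau} = e^{2\tau}(u_{\tau} + 2u)$, $\rho_{\xi} = e^{2\tau}u_{\xi}$.
Substituting into the PDE and dividing by $e^{2\tau}$: $u_{\tau} + 2u + \frac{1}{2}u_{\xi} = 2u$.
The lower-order terms cancel, leaving the standard advection equation $u_{\tau} + \frac{1}{2}u_{\xi} = 0$.
Initial data for $u$: $u(\xi,0) = \rho(\xi,0) = e^{-2 \xi^2}$.
Solve for $u$:
  By method of characteristics (waves move right with speed 1/2):
  Along characteristics $\xi - \frac{1}{2}\tau =$ const, $u$ is constant, so $u(\xi,\tau) = f(\xi - \frac{1}{2}\tau)$ with $f = u( \cdot , 0)$.
Hence $u(\xi,\tau) = e^{-2 (\xi - \tau/2)^2}$.
Transform back: $\rho(\xi,\tau) = e^{2\tau}u(\xi,\tau)$.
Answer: $\rho(\xi, \tau) = e^{2 \tau} e^{-2 (-\tau/2 + \xi)^2}$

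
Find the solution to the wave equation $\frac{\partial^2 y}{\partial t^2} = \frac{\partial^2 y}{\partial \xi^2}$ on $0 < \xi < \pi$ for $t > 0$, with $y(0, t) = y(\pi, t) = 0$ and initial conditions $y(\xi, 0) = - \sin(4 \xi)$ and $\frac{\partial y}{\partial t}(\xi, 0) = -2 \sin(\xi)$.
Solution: Using separation of variables $y = X(\xi)T(t)$:
Eigenfunctions: $\sin(n\xi)$, $n = 1, 2, 3, \ldots$
General solution: $y(\xi, t) = \sum [A_n \cos(n t) + B_n \sin(n t)] \sin(n\xi)$
From $y(\xi,0) = - \sin(4 \xi)$: $A_4=-1$. From $y_t(\xi,0) = -2 \sin(\xi)$, using $y_t(\xi,0) = \sum \omega_n B_n \sin(n\xi)$ with $\omega_n = n$: $B_1 = (-2)/1 = -2$.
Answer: $y(\xi, t) = -2 \sin(\xi) \sin(t) -  \sin(4 \xi) \cos(4 t)$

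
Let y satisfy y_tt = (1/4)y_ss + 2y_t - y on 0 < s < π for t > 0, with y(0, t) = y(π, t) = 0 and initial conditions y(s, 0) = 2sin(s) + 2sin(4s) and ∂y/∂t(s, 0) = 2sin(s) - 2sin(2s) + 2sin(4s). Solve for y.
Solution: Substitute y = exp(t)u, i.e. u = exp(-t)y.
By the product rule, y_t = exp(t)(u_t + u), y_tt = exp(t)(u_tt + 2u_t + u), y_ss = exp(t)u_ss.
Substituting into the PDE and dividing by exp(t): u_tt + 2u_t + u = (1/4)u_ss + 2(u_t + u) - u.
The lower-order terms cancel, leaving the standard wave equation u_tt = (1/4)u_ss.
Initial data for u: u(s,0) = y(s,0) = 2sin(s) + 2sin(4s); u_t(s,0) = y_t(s,0) - y(s,0) = -2sin(2s). The boundary conditions carry over: u(0,t) = u(π,t) = 0.
Solve for u:
  Using separation of variables u = X(s)T(t):
  Eigenfunctions: sin(ns), n = 1, 2, 3, ...
  General solution: u(s, t) = Σ [A_n cos(n t/2) + B_n sin(n t/2)] sin(ns)
  From u(s,0) = 2sin(s) + 2sin(4s): A_1=2, A_4=2. From u_t(s,0) = -2sin(2s), using u_t(s,0) = Σ ω_n B_n sin(ns) with ω_n = n/2: B_2 = (-2)/1 = -2.
Hence u(s,t) = 2sin(s)cos(t/2) - 2sin(2s)sin(t) + 2sin(4s)cos(2t).
Transform back: y(s,t) = exp(t)u(s,t).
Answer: y(s, t) = 2exp(t)sin(s)cos(t/2) - 2exp(t)sin(2s)sin(t) + 2exp(t)sin(4s)cos(2t)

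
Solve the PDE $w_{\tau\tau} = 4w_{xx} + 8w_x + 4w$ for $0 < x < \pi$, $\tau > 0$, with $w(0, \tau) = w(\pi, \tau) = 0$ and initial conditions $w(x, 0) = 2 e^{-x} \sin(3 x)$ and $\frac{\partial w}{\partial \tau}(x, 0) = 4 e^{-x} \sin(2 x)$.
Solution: Substitute $w = e^{-x}u$.
Then $w_x = e^{-x}(u_x - u)$, $w_{xx} = e^{-x}(u_{xx} - 2u_x + u)$, $w_{\tau\tau} = e^{-x}u_{\tau\tau}$; substituting and dividing by $e^{-x}$, the lower-order terms cancel: $u_{\tau\tau} = 4u_{xx}$ (standard wave equation).
Data for $u$: $u(x,0) = e^{x}w(x,0) = 2 \sin(3 x)$; $u_{\tau}(x,0) = e^{x}w_{\tau}(x,0) = 4 \sin(2 x)$. The boundary conditions carry over: $u(0,\tau) = u(\pi,\tau) = 0$.
Separating variables: $u = \sum [A_n \cos(\omega_n \tau) + B_n \sin(\omega_n \tau)] \sin(nx)$, $\omega_n = 2n$. From ICs ($B_n$ = velocity coefficient / $\omega_n$): $A_3=2, B_2=1$.
So $u(x,\tau) = \sin(2 x) \sin(4 \tau) + 2 \sin(3 x) \cos(6 \tau)$, and $w(x,\tau) = e^{-x}u(x,\tau)$.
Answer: $w(x, \tau) = e^{-x} \sin(4 \tau) \sin(2 x) + 2 e^{-x} \sin(3 x) \cos(6 \tau)$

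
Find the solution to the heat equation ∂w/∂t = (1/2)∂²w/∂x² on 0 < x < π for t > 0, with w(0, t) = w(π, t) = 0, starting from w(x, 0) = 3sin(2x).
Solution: Using separation of variables w = X(x)T(t):
Eigenfunctions: sin(nx), n = 1, 2, 3, ...
General solution: w(x, t) = Σ c_n sin(nx) exp(-n² t/2)
Matching w(x,0) = 3sin(2x) term by term: c_2=3.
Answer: w(x, t) = 3exp(-2t)sin(2x)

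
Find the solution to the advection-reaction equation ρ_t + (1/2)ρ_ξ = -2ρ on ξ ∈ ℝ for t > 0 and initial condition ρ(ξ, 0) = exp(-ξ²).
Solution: Substitute ρ = exp(-2t)u.
Then ρ_t = exp(-2t)(u_t - 2u), ρ_ξ = exp(-2t)u_ξ; substituting and dividing by exp(-2t), the lower-order terms cancel: u_t + (1/2)u_ξ = 0 (standard advection equation).
Data for u: u(ξ,0) = ρ(ξ,0) = exp(-ξ²).
By characteristics (dξ/dt = 1/2), u(ξ,t) = f(ξ - (1/2)t) with f = u(·, 0).
So u(ξ,t) = exp(-(-t/2 + ξ)²), and ρ(ξ,t) = exp(-2t)u(ξ,t).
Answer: ρ(ξ, t) = exp(-2t)exp(-(-t/2 + ξ)²)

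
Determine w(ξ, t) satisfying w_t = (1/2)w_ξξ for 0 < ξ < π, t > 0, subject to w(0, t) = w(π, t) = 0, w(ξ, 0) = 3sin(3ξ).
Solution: Using separation of variables w = X(ξ)T(t):
Eigenfunctions: sin(nξ), n = 1, 2, 3, ...
General solution: w(ξ, t) = Σ c_n sin(nξ) exp(-n² t/2)
Matching w(ξ,0) = 3sin(3ξ) term by term: c_3=3.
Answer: w(ξ, t) = 3exp(-9t/2)sin(3ξ)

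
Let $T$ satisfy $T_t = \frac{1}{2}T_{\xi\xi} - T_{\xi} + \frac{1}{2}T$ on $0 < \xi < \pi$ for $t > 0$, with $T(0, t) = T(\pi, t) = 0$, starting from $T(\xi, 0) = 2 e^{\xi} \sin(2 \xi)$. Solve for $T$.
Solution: Substitute $T = e^{\xi}u$.
Then $T_{\xi} = e^{\xi}(u_{\xi} + u)$, $T_{\xi\xi} = e^{\xi}(u_{\xi\xi} + 2u_{\xi} + u)$, $T_t = e^{\xi}u_t$; substituting and dividing by $e^{\xi}$, the lower-order terms cancel: $u_t = \frac{1}{2}u_{\xi\xi}$ (standard heat equation).
Data for $u$: $u(\xi,0) = e^{-\xi}T(\xi,0) = 2 \sin(2 \xi)$. The boundary conditions carry over: $u(0,t) = u(\pi,t) = 0$.
Separating variables: $u = \sum c_n e^{-n^2t/2} \sin(n\xi)$. From $u(\xi,0) = 2 \sin(2 \xi)$: $c_2=2$.
So $u(\xi,t) = 2 e^{-2 t} \sin(2 \xi)$, and $T(\xi,t) = e^{\xi}u(\xi,t)$.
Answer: $T(\xi, t) = 2 e^{\xi} e^{-2 t} \sin(2 \xi)$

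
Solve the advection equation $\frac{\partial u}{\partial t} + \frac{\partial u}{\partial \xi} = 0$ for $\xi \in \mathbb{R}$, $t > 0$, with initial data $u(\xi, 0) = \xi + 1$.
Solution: By method of characteristics (waves move right with speed 1):
Along characteristics $\xi - t =$ const, $u$ is constant, so $u(\xi,t) = f(\xi - t)$ with $f = u( \cdot , 0)$.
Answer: $u(\xi, t) = \xi -  t + 1$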